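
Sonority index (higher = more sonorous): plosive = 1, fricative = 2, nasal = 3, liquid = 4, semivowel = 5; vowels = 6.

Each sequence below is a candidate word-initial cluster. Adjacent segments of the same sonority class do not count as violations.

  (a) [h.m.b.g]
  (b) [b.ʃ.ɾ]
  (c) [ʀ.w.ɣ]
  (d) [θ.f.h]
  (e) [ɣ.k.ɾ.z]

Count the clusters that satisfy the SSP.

2

(a) [h.m.b.g]: profile 2-3-1-1 — violates.
(b) [b.ʃ.ɾ]: profile 1-2-4 — obeys.
(c) [ʀ.w.ɣ]: profile 4-5-2 — violates.
(d) [θ.f.h]: profile 2-2-2 — obeys.
(e) [ɣ.k.ɾ.z]: profile 2-1-4-2 — violates.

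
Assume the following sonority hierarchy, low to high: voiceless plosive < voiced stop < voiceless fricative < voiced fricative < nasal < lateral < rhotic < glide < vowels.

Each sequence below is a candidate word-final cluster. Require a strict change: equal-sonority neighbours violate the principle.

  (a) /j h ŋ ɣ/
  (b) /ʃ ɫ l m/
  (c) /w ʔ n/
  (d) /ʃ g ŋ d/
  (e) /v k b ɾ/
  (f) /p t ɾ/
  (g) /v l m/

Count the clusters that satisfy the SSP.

0

(a) sonority 8-3-5-4: ill-formed.
(b) sonority 3-6-6-5: ill-formed.
(c) sonority 8-1-5: ill-formed.
(d) sonority 3-2-5-2: ill-formed.
(e) sonority 4-1-2-7: ill-formed.
(f) sonority 1-1-7: ill-formed.
(g) sonority 4-6-5: ill-formed.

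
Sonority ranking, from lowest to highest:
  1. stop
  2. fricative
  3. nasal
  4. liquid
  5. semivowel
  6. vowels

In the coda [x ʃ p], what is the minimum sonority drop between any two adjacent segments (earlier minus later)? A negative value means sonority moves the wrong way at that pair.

0

/x/ — fricative, sonority 2.
/ʃ/ — fricative, sonority 2.
/p/ — stop, sonority 1.
/x/→/ʃ/: change +0.
/ʃ/→/p/: change +1.
Minimum = 0.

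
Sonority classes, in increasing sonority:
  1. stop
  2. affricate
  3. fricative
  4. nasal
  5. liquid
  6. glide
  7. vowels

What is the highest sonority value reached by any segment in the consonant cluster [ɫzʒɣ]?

5

/ɫ/: liquid = 5.
/z/: fricative = 3.
/ʒ/: fricative = 3.
/ɣ/: fricative = 3.
The maximum is 5.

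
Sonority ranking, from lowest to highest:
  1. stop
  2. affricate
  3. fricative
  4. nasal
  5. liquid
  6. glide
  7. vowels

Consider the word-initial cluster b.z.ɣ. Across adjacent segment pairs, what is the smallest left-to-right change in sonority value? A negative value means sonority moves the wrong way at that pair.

0

/b/: stop = 1.
/z/: fricative = 3.
/ɣ/: fricative = 3.
/b/→/z/: change +2.
/z/→/ɣ/: change +0.
Minimum = 0.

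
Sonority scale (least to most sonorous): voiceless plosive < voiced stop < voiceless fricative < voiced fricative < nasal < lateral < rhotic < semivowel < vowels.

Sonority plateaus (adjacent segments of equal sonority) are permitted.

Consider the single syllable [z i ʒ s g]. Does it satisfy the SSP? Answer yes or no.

Onset: /z/ is a voiced fricative (sonority 4); then the nucleus /i/ (sonority 9).
Onset profile 4-9 — rises to the nucleus.
Coda: /ʒ/ is a voiced fricative (sonority 4), /s/ is a voiceless fricative (sonority 3), /g/ is a voiced stop (sonority 2).
Coda profile 9-4-3-2 — falls from the nucleus.

yes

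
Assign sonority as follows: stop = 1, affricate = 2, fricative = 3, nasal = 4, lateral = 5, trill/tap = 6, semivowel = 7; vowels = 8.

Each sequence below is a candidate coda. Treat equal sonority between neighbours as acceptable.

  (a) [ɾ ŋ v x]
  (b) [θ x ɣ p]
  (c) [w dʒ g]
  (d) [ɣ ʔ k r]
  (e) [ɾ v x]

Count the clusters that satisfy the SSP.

4

(a) [ɾ ŋ v x]: profile 6-4-3-3 — obeys.
(b) [θ x ɣ p]: profile 3-3-3-1 — obeys.
(c) [w dʒ g]: profile 7-2-1 — obeys.
(d) [ɣ ʔ k r]: profile 3-1-1-6 — violates.
(e) [ɾ v x]: profile 6-3-3 — obeys.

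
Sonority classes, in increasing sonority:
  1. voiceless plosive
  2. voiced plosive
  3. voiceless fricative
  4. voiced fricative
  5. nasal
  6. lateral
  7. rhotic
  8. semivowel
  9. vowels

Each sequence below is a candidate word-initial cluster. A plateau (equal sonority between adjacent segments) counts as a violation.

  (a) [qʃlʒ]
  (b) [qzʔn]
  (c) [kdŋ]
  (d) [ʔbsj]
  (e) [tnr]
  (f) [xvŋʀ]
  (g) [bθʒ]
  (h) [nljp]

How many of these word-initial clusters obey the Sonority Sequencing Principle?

(a) 1-3-6-4 → violates
(b) 1-4-1-5 → violates
(c) 1-2-5 → obeys
(d) 1-2-3-8 → obeys
(e) 1-5-7 → obeys
(f) 3-4-5-7 → obeys
(g) 2-3-4 → obeys
(h) 5-6-8-1 → violates

5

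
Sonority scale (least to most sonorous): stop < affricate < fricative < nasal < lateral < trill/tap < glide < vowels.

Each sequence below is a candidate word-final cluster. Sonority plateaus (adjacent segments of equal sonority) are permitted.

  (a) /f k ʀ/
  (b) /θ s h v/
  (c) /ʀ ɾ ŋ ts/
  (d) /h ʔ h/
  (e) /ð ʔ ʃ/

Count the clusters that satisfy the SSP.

(a) 3-1-6 → violates
(b) 3-3-3-3 → obeys
(c) 6-6-4-2 → obeys
(d) 3-1-3 → violates
(e) 3-1-3 → violates

2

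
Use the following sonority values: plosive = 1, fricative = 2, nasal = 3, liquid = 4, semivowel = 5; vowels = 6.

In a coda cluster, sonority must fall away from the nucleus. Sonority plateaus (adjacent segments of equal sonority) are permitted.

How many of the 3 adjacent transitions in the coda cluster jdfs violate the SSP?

/j/ — semivowel, sonority 5.
/d/ — plosive, sonority 1.
/f/ — fricative, sonority 2.
/s/ — fricative, sonority 2.
/j/→/d/: 5→1 (falls) — ok.
/d/→/f/: 1→2 (does not fall) — violation.
/f/→/s/: 2→2 (plateau, allowed) — ok.

1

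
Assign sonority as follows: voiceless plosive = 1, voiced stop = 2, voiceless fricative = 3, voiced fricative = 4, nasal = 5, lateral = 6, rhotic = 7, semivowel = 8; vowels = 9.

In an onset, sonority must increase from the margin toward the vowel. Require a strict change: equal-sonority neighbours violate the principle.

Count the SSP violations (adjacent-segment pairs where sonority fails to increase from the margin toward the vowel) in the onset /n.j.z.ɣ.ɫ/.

/n/ is a nasal (sonority 5).
/j/ is a semivowel (sonority 8).
/z/ is a voiced fricative (sonority 4).
/ɣ/ is a voiced fricative (sonority 4).
/ɫ/ is a lateral (sonority 6).
/n/→/j/: 5→8 (rises) — ok.
/j/→/z/: 8→4 (does not rise) — violation.
/z/→/ɣ/: 4→4 (plateau) — violation.
/ɣ/→/ɫ/: 4→6 (rises) — ok.

2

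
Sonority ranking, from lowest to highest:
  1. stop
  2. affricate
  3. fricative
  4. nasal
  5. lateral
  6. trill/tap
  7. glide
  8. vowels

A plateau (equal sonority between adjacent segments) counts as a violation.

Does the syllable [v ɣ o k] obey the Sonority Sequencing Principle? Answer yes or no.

Onset: /v/ is a fricative (sonority 3), /ɣ/ is a fricative (sonority 3); then the nucleus /o/ (sonority 8).
Onset profile 3-3-8 — does not strictly rise throughout.
Coda: /k/ is a stop (sonority 1).
Coda profile 8-1 — falls from the nucleus.

no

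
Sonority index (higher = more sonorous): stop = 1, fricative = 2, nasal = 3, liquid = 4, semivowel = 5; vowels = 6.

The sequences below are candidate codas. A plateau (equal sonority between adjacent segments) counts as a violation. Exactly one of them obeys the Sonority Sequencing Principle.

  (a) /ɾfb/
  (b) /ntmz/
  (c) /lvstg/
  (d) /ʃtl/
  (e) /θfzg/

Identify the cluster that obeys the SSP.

a

(a) /ɾfb/: profile 4-2-1 — obeys.
(b) /ntmz/: profile 3-1-3-2 — violates.
(c) /lvstg/: profile 4-2-2-1-1 — violates.
(d) /ʃtl/: profile 2-1-4 — violates.
(e) /θfzg/: profile 2-2-2-1 — violates.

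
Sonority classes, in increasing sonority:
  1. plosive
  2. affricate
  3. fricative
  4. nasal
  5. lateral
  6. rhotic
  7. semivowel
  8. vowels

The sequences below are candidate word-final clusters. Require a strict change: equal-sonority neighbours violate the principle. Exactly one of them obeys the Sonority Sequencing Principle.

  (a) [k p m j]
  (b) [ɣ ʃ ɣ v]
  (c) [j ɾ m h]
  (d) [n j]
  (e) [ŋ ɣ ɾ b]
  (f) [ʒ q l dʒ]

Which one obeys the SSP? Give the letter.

(a) sonority 1-1-4-7: ill-formed.
(b) sonority 3-3-3-3: ill-formed.
(c) sonority 7-6-4-3: well-formed.
(d) sonority 4-7: ill-formed.
(e) sonority 4-3-6-1: ill-formed.
(f) sonority 3-1-5-2: ill-formed.

c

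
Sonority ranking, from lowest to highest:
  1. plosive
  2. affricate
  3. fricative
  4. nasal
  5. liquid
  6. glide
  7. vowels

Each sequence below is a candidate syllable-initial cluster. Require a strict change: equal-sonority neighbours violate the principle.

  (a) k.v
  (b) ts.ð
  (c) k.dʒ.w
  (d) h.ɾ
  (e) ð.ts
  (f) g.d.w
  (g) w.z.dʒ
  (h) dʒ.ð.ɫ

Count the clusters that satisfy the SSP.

(a) k.v: profile 1-3 — obeys.
(b) ts.ð: profile 2-3 — obeys.
(c) k.dʒ.w: profile 1-2-6 — obeys.
(d) h.ɾ: profile 3-5 — obeys.
(e) ð.ts: profile 3-2 — violates.
(f) g.d.w: profile 1-1-6 — violates.
(g) w.z.dʒ: profile 6-3-2 — violates.
(h) dʒ.ð.ɫ: profile 2-3-5 — obeys.

5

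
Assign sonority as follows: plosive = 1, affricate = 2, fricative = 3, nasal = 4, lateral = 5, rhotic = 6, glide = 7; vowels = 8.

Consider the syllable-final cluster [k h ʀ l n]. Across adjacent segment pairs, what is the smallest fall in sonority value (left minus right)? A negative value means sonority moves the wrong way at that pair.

/k/ is a plosive (sonority 1).
/h/ is a fricative (sonority 3).
/ʀ/ is a rhotic (sonority 6).
/l/ is a lateral (sonority 5).
/n/ is a nasal (sonority 4).
/k/→/h/: change -2.
/h/→/ʀ/: change -3.
/ʀ/→/l/: change +1.
/l/→/n/: change +1.
Minimum = -3.

-3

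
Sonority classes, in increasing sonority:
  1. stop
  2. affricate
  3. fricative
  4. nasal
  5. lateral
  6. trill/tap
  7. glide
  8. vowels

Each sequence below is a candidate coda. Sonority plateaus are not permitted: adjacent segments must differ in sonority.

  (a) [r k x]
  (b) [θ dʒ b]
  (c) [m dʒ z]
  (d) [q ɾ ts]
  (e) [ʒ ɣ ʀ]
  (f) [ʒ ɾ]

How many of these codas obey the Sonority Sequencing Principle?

(a) sonority 6-1-3: ill-formed.
(b) sonority 3-2-1: well-formed.
(c) sonority 4-2-3: ill-formed.
(d) sonority 1-6-2: ill-formed.
(e) sonority 3-3-6: ill-formed.
(f) sonority 3-6: ill-formed.

1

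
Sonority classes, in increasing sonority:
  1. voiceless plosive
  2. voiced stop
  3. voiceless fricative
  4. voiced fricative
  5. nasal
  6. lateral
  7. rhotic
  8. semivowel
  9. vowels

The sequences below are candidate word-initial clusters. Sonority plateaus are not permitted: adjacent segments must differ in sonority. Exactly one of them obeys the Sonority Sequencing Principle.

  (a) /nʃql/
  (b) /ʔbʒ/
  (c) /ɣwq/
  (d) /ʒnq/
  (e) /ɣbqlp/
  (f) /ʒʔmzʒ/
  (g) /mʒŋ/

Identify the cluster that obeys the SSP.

(a) /nʃql/: profile 5-3-1-6 — violates.
(b) /ʔbʒ/: profile 1-2-4 — obeys.
(c) /ɣwq/: profile 4-8-1 — violates.
(d) /ʒnq/: profile 4-5-1 — violates.
(e) /ɣbqlp/: profile 4-2-1-6-1 — violates.
(f) /ʒʔmzʒ/: profile 4-1-5-4-4 — violates.
(g) /mʒŋ/: profile 5-4-5 — violates.

b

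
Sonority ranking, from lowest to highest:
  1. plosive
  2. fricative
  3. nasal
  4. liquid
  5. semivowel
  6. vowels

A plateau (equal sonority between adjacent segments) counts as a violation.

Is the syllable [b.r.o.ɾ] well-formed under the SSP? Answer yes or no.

yes

Onset: /b/ is a plosive (sonority 1), /r/ is a liquid (sonority 4); then the nucleus /o/ (sonority 6).
Onset profile 1-4-6 — rises to the nucleus.
Coda: /ɾ/ is a liquid (sonority 4).
Coda profile 6-4 — falls from the nucleus.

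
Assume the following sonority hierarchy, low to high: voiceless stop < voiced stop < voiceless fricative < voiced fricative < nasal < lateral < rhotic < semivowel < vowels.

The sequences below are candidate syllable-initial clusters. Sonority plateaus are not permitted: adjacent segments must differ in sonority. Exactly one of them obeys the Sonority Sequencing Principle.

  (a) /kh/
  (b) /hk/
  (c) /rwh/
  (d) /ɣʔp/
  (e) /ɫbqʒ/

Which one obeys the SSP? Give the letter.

(a) sonority 1-3: well-formed.
(b) sonority 3-1: ill-formed.
(c) sonority 7-8-3: ill-formed.
(d) sonority 4-1-1: ill-formed.
(e) sonority 6-2-1-4: ill-formed.

a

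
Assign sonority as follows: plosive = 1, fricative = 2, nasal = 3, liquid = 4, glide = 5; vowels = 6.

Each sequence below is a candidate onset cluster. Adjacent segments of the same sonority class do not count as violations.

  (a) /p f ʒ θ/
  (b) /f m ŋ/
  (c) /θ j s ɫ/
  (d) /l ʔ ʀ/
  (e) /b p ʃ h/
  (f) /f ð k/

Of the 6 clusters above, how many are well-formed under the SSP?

(a) 1-2-2-2 → obeys
(b) 2-3-3 → obeys
(c) 2-5-2-4 → violates
(d) 4-1-4 → violates
(e) 1-1-2-2 → obeys
(f) 2-2-1 → violates

3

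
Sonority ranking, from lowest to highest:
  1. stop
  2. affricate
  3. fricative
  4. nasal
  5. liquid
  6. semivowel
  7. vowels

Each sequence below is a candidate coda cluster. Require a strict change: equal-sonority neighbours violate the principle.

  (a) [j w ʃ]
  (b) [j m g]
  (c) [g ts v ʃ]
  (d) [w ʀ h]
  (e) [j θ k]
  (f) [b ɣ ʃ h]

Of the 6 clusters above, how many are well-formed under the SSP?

3

(a) [j w ʃ]: profile 6-6-3 — violates.
(b) [j m g]: profile 6-4-1 — obeys.
(c) [g ts v ʃ]: profile 1-2-3-3 — violates.
(d) [w ʀ h]: profile 6-5-3 — obeys.
(e) [j θ k]: profile 6-3-1 — obeys.
(f) [b ɣ ʃ h]: profile 1-3-3-3 — violates.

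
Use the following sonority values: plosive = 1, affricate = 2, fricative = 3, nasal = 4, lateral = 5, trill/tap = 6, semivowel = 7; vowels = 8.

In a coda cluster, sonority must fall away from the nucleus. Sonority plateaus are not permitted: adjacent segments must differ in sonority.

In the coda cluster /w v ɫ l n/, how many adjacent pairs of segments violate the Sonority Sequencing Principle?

2

/w/ is a semivowel (sonority 7).
/v/ is a fricative (sonority 3).
/ɫ/ is a lateral (sonority 5).
/l/ is a lateral (sonority 5).
/n/ is a nasal (sonority 4).
/w/→/v/: 7→3 (falls) — ok.
/v/→/ɫ/: 3→5 (does not fall) — violation.
/ɫ/→/l/: 5→5 (plateau) — violation.
/l/→/n/: 5→4 (falls) — ok.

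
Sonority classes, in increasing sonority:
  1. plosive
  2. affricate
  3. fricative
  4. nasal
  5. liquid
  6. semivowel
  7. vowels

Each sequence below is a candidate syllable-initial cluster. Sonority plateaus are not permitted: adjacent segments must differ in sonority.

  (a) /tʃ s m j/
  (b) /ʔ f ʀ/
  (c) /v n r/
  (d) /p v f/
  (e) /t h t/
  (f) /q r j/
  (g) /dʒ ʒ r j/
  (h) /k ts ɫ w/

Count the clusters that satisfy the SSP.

(a) sonority 2-3-4-6: well-formed.
(b) sonority 1-3-5: well-formed.
(c) sonority 3-4-5: well-formed.
(d) sonority 1-3-3: ill-formed.
(e) sonority 1-3-1: ill-formed.
(f) sonority 1-5-6: well-formed.
(g) sonority 2-3-5-6: well-formed.
(h) sonority 1-2-5-6: well-formed.

6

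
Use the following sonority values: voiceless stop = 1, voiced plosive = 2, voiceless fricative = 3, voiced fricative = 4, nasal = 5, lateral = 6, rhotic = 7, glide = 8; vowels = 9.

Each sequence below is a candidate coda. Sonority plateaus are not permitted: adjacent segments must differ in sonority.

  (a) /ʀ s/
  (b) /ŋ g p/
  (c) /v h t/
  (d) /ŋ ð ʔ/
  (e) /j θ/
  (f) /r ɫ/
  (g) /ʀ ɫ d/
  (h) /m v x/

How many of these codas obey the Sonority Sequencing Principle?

(a) /ʀ s/: profile 7-3 — obeys.
(b) /ŋ g p/: profile 5-2-1 — obeys.
(c) /v h t/: profile 4-3-1 — obeys.
(d) /ŋ ð ʔ/: profile 5-4-1 — obeys.
(e) /j θ/: profile 8-3 — obeys.
(f) /r ɫ/: profile 7-6 — obeys.
(g) /ʀ ɫ d/: profile 7-6-2 — obeys.
(h) /m v x/: profile 5-4-3 — obeys.

8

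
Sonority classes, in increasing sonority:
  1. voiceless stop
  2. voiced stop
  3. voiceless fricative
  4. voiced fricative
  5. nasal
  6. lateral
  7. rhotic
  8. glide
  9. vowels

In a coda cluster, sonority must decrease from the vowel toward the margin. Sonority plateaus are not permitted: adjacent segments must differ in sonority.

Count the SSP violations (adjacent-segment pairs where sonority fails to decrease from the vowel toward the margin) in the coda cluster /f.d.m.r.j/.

3

/f/ — voiceless fricative, sonority 3.
/d/ — voiced stop, sonority 2.
/m/ — nasal, sonority 5.
/r/ — rhotic, sonority 7.
/j/ — glide, sonority 8.
/f/→/d/: 3→2 (falls) — ok.
/d/→/m/: 2→5 (does not fall) — violation.
/m/→/r/: 5→7 (does not fall) — violation.
/r/→/j/: 7→8 (does not fall) — violation.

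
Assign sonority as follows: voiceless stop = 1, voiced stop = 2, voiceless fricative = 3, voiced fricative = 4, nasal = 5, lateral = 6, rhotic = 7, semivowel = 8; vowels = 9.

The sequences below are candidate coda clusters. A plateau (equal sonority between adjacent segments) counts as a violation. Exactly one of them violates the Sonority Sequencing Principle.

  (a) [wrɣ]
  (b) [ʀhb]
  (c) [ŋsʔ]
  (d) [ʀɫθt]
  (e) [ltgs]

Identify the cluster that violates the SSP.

(a) 8-7-4 → obeys
(b) 7-3-2 → obeys
(c) 5-3-1 → obeys
(d) 7-6-3-1 → obeys
(e) 6-1-2-3 → violates

e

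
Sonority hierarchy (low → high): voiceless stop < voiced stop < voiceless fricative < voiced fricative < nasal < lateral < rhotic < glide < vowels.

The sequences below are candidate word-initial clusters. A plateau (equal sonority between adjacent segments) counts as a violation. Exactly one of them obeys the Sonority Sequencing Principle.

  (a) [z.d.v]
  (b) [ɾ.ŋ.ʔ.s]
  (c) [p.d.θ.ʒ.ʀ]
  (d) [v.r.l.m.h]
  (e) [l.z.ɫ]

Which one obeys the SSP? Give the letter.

c

(a) 4-2-4 → violates
(b) 7-5-1-3 → violates
(c) 1-2-3-4-7 → obeys
(d) 4-7-6-5-3 → violates
(e) 6-4-6 → violates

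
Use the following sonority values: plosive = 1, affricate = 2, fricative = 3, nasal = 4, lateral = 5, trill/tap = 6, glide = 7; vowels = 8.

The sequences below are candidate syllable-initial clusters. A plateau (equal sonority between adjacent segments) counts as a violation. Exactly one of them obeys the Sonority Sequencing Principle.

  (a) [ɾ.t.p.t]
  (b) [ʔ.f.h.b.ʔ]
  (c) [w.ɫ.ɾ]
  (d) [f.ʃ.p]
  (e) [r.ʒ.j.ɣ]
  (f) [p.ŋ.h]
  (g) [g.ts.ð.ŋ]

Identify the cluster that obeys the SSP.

(a) 6-1-1-1 → violates
(b) 1-3-3-1-1 → violates
(c) 7-5-6 → violates
(d) 3-3-1 → violates
(e) 6-3-7-3 → violates
(f) 1-4-3 → violates
(g) 1-2-3-4 → obeys

g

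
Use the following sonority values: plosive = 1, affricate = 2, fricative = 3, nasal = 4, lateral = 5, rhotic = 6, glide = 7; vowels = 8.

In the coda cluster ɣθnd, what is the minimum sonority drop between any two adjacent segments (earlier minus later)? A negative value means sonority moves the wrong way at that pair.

-1

/ɣ/ is a fricative (sonority 3).
/θ/ is a fricative (sonority 3).
/n/ is a nasal (sonority 4).
/d/ is a plosive (sonority 1).
/ɣ/→/θ/: change +0.
/θ/→/n/: change -1.
/n/→/d/: change +3.
Minimum = -1.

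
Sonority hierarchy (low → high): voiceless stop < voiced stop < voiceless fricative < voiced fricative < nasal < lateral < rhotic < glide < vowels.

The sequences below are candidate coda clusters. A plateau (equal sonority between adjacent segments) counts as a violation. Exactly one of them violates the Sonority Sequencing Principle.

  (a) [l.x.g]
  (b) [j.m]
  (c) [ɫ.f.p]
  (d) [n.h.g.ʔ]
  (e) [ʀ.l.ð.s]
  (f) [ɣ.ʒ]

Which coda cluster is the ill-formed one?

(a) [l.x.g]: profile 6-3-2 — obeys.
(b) [j.m]: profile 8-5 — obeys.
(c) [ɫ.f.p]: profile 6-3-1 — obeys.
(d) [n.h.g.ʔ]: profile 5-3-2-1 — obeys.
(e) [ʀ.l.ð.s]: profile 7-6-4-3 — obeys.
(f) [ɣ.ʒ]: profile 4-4 — violates.

f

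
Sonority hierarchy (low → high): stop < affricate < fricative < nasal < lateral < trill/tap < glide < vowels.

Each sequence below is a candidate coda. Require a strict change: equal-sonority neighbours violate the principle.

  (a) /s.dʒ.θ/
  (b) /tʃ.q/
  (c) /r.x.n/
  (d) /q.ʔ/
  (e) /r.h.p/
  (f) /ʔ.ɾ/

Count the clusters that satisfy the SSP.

(a) 3-2-3 → violates
(b) 2-1 → obeys
(c) 6-3-4 → violates
(d) 1-1 → violates
(e) 6-3-1 → obeys
(f) 1-6 → violates

2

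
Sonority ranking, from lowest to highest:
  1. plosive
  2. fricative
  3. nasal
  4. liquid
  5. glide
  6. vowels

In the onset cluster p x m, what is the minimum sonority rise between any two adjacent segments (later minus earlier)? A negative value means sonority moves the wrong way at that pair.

1

/p/ — plosive, sonority 1.
/x/ — fricative, sonority 2.
/m/ — nasal, sonority 3.
/p/→/x/: change +1.
/x/→/m/: change +1.
Minimum = 1.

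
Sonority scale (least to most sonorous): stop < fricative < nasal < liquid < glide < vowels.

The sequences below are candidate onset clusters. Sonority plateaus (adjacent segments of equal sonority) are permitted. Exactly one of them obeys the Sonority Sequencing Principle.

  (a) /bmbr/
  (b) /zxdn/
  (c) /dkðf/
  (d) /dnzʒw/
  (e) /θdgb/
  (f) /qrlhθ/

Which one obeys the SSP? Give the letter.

c

(a) sonority 1-3-1-4: ill-formed.
(b) sonority 2-2-1-3: ill-formed.
(c) sonority 1-1-2-2: well-formed.
(d) sonority 1-3-2-2-5: ill-formed.
(e) sonority 2-1-1-1: ill-formed.
(f) sonority 1-4-4-2-2: ill-formed.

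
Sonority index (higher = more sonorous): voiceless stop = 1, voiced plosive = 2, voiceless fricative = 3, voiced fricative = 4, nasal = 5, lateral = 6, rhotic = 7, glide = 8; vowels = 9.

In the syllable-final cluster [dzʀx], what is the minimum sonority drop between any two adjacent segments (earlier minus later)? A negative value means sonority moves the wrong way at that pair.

-3

/d/ — voiced plosive, sonority 2.
/z/ — voiced fricative, sonority 4.
/ʀ/ — rhotic, sonority 7.
/x/ — voiceless fricative, sonority 3.
/d/→/z/: change -2.
/z/→/ʀ/: change -3.
/ʀ/→/x/: change +4.
Minimum = -3.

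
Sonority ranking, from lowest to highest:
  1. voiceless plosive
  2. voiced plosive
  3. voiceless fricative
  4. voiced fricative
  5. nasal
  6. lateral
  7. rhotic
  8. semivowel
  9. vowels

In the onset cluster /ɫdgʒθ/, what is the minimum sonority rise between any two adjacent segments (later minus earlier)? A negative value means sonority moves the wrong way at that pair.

/ɫ/ is a lateral (sonority 6).
/d/ is a voiced plosive (sonority 2).
/g/ is a voiced plosive (sonority 2).
/ʒ/ is a voiced fricative (sonority 4).
/θ/ is a voiceless fricative (sonority 3).
/ɫ/→/d/: change -4.
/d/→/g/: change +0.
/g/→/ʒ/: change +2.
/ʒ/→/θ/: change -1.
Minimum = -4.

-4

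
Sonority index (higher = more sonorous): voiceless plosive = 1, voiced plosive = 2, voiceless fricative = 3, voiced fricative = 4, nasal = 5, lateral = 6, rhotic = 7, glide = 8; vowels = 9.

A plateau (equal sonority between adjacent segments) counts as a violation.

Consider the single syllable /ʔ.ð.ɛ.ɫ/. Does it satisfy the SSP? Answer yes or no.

Onset: /ʔ/ is a voiceless plosive (sonority 1), /ð/ is a voiced fricative (sonority 4); then the nucleus /ɛ/ (sonority 9).
Onset profile 1-4-9 — rises to the nucleus.
Coda: /ɫ/ is a lateral (sonority 6).
Coda profile 9-6 — falls from the nucleus.

yes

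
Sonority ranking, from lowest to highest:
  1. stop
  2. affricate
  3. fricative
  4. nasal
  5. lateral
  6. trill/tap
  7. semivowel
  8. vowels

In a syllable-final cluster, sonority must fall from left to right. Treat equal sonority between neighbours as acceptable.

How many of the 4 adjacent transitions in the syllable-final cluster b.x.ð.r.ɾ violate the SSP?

2

/b/ is a stop (sonority 1).
/x/ is a fricative (sonority 3).
/ð/ is a fricative (sonority 3).
/r/ is a trill/tap (sonority 6).
/ɾ/ is a trill/tap (sonority 6).
/b/→/x/: 1→3 (does not fall) — violation.
/x/→/ð/: 3→3 (plateau, allowed) — ok.
/ð/→/r/: 3→6 (does not fall) — violation.
/r/→/ɾ/: 6→6 (plateau, allowed) — ok.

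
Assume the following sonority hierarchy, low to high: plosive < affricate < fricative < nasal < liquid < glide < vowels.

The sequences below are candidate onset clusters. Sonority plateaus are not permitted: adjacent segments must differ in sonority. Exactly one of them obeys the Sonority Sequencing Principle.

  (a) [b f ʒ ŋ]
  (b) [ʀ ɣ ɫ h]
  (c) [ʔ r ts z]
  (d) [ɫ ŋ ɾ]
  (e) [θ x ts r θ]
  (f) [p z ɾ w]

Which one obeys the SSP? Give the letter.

f

(a) [b f ʒ ŋ]: profile 1-3-3-4 — violates.
(b) [ʀ ɣ ɫ h]: profile 5-3-5-3 — violates.
(c) [ʔ r ts z]: profile 1-5-2-3 — violates.
(d) [ɫ ŋ ɾ]: profile 5-4-5 — violates.
(e) [θ x ts r θ]: profile 3-3-2-5-3 — violates.
(f) [p z ɾ w]: profile 1-3-5-6 — obeys.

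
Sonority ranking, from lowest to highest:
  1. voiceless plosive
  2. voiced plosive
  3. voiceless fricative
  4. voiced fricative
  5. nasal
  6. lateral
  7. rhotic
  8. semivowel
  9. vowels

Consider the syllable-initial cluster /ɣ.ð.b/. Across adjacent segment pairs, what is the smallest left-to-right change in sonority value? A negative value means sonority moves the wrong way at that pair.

/ɣ/: voiced fricative = 4.
/ð/: voiced fricative = 4.
/b/: voiced plosive = 2.
/ɣ/→/ð/: change +0.
/ð/→/b/: change -2.
Minimum = -2.

-2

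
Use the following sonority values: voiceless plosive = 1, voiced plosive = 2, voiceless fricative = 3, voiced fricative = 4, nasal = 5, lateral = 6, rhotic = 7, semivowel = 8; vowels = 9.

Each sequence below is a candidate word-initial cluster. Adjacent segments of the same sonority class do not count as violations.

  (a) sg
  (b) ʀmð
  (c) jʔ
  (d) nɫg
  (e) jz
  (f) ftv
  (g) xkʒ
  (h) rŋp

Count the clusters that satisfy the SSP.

0

(a) sg: profile 3-2 — violates.
(b) ʀmð: profile 7-5-4 — violates.
(c) jʔ: profile 8-1 — violates.
(d) nɫg: profile 5-6-2 — violates.
(e) jz: profile 8-4 — violates.
(f) ftv: profile 3-1-4 — violates.
(g) xkʒ: profile 3-1-4 — violates.
(h) rŋp: profile 7-5-1 — violates.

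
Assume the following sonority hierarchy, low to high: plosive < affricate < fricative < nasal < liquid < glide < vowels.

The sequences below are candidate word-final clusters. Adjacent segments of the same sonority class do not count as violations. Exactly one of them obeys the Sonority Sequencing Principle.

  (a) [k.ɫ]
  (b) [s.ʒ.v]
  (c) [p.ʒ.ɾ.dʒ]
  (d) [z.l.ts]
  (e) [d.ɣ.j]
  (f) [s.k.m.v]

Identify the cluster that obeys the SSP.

b

(a) sonority 1-5: ill-formed.
(b) sonority 3-3-3: well-formed.
(c) sonority 1-3-5-2: ill-formed.
(d) sonority 3-5-2: ill-formed.
(e) sonority 1-3-6: ill-formed.
(f) sonority 3-1-4-3: ill-formed.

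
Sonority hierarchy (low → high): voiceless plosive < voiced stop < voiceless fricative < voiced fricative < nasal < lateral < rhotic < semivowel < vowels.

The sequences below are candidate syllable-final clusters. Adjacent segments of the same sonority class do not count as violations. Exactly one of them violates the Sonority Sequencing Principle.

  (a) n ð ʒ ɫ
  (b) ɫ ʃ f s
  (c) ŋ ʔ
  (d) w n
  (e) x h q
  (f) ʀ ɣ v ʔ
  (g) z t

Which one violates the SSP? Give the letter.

(a) sonority 5-4-4-6: ill-formed.
(b) sonority 6-3-3-3: well-formed.
(c) sonority 5-1: well-formed.
(d) sonority 8-5: well-formed.
(e) sonority 3-3-1: well-formed.
(f) sonority 7-4-4-1: well-formed.
(g) sonority 4-1: well-formed.

a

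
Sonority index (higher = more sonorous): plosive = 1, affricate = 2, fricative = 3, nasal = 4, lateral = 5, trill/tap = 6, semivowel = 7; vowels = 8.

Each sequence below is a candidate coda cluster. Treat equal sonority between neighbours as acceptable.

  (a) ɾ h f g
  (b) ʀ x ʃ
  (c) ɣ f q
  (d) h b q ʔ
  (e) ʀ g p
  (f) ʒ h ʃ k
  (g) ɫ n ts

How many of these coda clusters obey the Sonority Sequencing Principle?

(a) sonority 6-3-3-1: well-formed.
(b) sonority 6-3-3: well-formed.
(c) sonority 3-3-1: well-formed.
(d) sonority 3-1-1-1: well-formed.
(e) sonority 6-1-1: well-formed.
(f) sonority 3-3-3-1: well-formed.
(g) sonority 5-4-2: well-formed.

7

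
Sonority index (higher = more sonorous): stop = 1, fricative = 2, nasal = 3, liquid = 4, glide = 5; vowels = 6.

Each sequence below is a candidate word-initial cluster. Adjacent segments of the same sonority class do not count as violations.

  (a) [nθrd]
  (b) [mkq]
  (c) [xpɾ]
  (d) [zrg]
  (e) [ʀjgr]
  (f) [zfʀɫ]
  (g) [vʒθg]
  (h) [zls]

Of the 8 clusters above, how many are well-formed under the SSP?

(a) [nθrd]: profile 3-2-4-1 — violates.
(b) [mkq]: profile 3-1-1 — violates.
(c) [xpɾ]: profile 2-1-4 — violates.
(d) [zrg]: profile 2-4-1 — violates.
(e) [ʀjgr]: profile 4-5-1-4 — violates.
(f) [zfʀɫ]: profile 2-2-4-4 — obeys.
(g) [vʒθg]: profile 2-2-2-1 — violates.
(h) [zls]: profile 2-4-2 — violates.

1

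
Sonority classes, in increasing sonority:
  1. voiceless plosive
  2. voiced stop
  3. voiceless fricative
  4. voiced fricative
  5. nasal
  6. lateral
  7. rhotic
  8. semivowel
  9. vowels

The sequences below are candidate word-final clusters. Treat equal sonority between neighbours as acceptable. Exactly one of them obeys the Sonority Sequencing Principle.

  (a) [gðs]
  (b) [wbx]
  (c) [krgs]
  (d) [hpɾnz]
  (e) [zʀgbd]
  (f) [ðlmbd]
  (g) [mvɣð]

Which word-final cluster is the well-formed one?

(a) [gðs]: profile 2-4-3 — violates.
(b) [wbx]: profile 8-2-3 — violates.
(c) [krgs]: profile 1-7-2-3 — violates.
(d) [hpɾnz]: profile 3-1-7-5-4 — violates.
(e) [zʀgbd]: profile 4-7-2-2-2 — violates.
(f) [ðlmbd]: profile 4-6-5-2-2 — violates.
(g) [mvɣð]: profile 5-4-4-4 — obeys.

g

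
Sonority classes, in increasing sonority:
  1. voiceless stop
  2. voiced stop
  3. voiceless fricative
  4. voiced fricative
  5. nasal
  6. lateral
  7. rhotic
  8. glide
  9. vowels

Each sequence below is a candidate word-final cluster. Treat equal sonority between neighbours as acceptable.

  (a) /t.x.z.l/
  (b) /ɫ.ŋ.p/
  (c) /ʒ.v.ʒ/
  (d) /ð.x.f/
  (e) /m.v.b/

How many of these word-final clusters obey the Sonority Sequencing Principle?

4

(a) sonority 1-3-4-6: ill-formed.
(b) sonority 6-5-1: well-formed.
(c) sonority 4-4-4: well-formed.
(d) sonority 4-3-3: well-formed.
(e) sonority 5-4-2: well-formed.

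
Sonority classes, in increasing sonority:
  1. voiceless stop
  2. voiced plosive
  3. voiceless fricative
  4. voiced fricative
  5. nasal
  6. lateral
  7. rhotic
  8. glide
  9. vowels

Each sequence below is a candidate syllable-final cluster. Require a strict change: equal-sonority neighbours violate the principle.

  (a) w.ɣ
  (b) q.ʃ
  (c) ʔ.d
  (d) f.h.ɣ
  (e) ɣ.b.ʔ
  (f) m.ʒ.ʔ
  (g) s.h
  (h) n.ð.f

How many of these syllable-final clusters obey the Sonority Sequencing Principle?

(a) sonority 8-4: well-formed.
(b) sonority 1-3: ill-formed.
(c) sonority 1-2: ill-formed.
(d) sonority 3-3-4: ill-formed.
(e) sonority 4-2-1: well-formed.
(f) sonority 5-4-1: well-formed.
(g) sonority 3-3: ill-formed.
(h) sonority 5-4-3: well-formed.

4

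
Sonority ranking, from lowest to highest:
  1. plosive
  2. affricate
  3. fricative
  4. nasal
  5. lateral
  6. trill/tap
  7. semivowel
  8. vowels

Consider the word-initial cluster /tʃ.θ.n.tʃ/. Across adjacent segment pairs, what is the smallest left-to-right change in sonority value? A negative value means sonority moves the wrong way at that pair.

/tʃ/: affricate = 2.
/θ/: fricative = 3.
/n/: nasal = 4.
/tʃ/: affricate = 2.
/tʃ/→/θ/: change +1.
/θ/→/n/: change +1.
/n/→/tʃ/: change -2.
Minimum = -2.

-2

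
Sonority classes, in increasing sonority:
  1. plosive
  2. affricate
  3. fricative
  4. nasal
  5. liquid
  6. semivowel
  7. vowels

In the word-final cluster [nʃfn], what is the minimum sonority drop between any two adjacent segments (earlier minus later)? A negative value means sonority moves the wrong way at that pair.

-1

/n/ — nasal, sonority 4.
/ʃ/ — fricative, sonority 3.
/f/ — fricative, sonority 3.
/n/ — nasal, sonority 4.
/n/→/ʃ/: change +1.
/ʃ/→/f/: change +0.
/f/→/n/: change -1.
Minimum = -1.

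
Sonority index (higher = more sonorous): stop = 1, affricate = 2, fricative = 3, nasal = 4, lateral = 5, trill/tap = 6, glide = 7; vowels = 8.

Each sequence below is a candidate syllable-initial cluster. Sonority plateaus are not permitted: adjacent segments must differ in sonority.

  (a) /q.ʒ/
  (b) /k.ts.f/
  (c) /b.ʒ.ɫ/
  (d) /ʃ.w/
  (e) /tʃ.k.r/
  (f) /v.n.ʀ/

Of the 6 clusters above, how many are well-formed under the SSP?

5

(a) /q.ʒ/: profile 1-3 — obeys.
(b) /k.ts.f/: profile 1-2-3 — obeys.
(c) /b.ʒ.ɫ/: profile 1-3-5 — obeys.
(d) /ʃ.w/: profile 3-7 — obeys.
(e) /tʃ.k.r/: profile 2-1-6 — violates.
(f) /v.n.ʀ/: profile 3-4-6 — obeys.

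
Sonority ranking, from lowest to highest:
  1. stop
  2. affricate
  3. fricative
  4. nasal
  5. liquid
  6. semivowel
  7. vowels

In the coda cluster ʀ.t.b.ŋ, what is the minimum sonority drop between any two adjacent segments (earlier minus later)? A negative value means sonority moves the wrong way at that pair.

/ʀ/ — liquid, sonority 5.
/t/ — stop, sonority 1.
/b/ — stop, sonority 1.
/ŋ/ — nasal, sonority 4.
/ʀ/→/t/: change +4.
/t/→/b/: change +0.
/b/→/ŋ/: change -3.
Minimum = -3.

-3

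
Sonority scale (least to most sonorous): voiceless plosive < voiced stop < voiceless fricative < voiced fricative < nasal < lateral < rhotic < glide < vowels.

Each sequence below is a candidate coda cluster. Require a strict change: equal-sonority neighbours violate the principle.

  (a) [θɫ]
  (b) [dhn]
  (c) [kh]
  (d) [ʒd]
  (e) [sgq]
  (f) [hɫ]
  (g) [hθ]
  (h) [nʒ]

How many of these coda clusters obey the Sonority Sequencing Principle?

(a) [θɫ]: profile 3-6 — violates.
(b) [dhn]: profile 2-3-5 — violates.
(c) [kh]: profile 1-3 — violates.
(d) [ʒd]: profile 4-2 — obeys.
(e) [sgq]: profile 3-2-1 — obeys.
(f) [hɫ]: profile 3-6 — violates.
(g) [hθ]: profile 3-3 — violates.
(h) [nʒ]: profile 5-4 — obeys.

3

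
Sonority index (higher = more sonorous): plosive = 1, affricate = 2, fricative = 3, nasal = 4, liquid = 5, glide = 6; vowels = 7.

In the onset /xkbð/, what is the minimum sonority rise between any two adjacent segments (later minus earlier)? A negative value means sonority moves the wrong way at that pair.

/x/ — fricative, sonority 3.
/k/ — plosive, sonority 1.
/b/ — plosive, sonority 1.
/ð/ — fricative, sonority 3.
/x/→/k/: change -2.
/k/→/b/: change +0.
/b/→/ð/: change +2.
Minimum = -2.

-2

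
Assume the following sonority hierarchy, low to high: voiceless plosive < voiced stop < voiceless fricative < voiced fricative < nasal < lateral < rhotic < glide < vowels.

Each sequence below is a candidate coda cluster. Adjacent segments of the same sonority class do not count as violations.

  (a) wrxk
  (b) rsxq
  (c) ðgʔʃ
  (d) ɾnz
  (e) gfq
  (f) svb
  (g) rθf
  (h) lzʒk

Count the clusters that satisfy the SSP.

(a) wrxk: profile 8-7-3-1 — obeys.
(b) rsxq: profile 7-3-3-1 — obeys.
(c) ðgʔʃ: profile 4-2-1-3 — violates.
(d) ɾnz: profile 7-5-4 — obeys.
(e) gfq: profile 2-3-1 — violates.
(f) svb: profile 3-4-2 — violates.
(g) rθf: profile 7-3-3 — obeys.
(h) lzʒk: profile 6-4-4-1 — obeys.

5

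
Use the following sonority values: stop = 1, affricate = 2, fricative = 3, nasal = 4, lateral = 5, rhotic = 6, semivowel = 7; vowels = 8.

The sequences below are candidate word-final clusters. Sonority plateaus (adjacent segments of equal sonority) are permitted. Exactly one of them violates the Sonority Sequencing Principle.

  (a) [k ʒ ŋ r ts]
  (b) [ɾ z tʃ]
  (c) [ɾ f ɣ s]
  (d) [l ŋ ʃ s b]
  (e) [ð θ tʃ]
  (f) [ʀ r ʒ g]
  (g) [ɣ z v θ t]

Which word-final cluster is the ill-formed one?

a

(a) [k ʒ ŋ r ts]: profile 1-3-4-6-2 — violates.
(b) [ɾ z tʃ]: profile 6-3-2 — obeys.
(c) [ɾ f ɣ s]: profile 6-3-3-3 — obeys.
(d) [l ŋ ʃ s b]: profile 5-4-3-3-1 — obeys.
(e) [ð θ tʃ]: profile 3-3-2 — obeys.
(f) [ʀ r ʒ g]: profile 6-6-3-1 — obeys.
(g) [ɣ z v θ t]: profile 3-3-3-3-1 — obeys.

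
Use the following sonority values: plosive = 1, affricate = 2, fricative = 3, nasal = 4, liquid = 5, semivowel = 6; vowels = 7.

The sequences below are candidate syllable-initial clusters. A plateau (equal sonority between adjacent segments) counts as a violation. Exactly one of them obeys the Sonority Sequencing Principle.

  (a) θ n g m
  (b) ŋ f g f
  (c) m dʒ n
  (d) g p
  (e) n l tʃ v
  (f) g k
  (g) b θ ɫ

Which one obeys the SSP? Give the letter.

(a) sonority 3-4-1-4: ill-formed.
(b) sonority 4-3-1-3: ill-formed.
(c) sonority 4-2-4: ill-formed.
(d) sonority 1-1: ill-formed.
(e) sonority 4-5-2-3: ill-formed.
(f) sonority 1-1: ill-formed.
(g) sonority 1-3-5: well-formed.

g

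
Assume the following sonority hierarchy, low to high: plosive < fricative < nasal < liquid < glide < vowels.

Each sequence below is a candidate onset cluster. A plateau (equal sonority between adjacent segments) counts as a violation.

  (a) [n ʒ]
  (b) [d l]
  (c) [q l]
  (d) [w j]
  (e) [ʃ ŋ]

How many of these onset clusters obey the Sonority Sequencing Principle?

(a) 3-2 → violates
(b) 1-4 → obeys
(c) 1-4 → obeys
(d) 5-5 → violates
(e) 2-3 → obeys

3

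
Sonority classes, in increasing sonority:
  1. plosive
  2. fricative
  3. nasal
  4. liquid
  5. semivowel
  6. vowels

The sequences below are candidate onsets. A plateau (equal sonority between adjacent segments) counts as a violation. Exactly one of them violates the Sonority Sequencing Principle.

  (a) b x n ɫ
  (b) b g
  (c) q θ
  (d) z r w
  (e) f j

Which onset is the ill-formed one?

(a) 1-2-3-4 → obeys
(b) 1-1 → violates
(c) 1-2 → obeys
(d) 2-4-5 → obeys
(e) 2-5 → obeys

b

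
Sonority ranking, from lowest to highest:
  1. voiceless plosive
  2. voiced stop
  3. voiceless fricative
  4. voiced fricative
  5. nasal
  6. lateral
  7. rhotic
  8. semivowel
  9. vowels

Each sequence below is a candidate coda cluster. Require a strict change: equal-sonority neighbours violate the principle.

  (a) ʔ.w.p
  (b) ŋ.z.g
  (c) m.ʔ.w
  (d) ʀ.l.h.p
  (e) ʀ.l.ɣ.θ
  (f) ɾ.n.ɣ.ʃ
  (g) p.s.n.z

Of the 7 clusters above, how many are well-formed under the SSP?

4

(a) sonority 1-8-1: ill-formed.
(b) sonority 5-4-2: well-formed.
(c) sonority 5-1-8: ill-formed.
(d) sonority 7-6-3-1: well-formed.
(e) sonority 7-6-4-3: well-formed.
(f) sonority 7-5-4-3: well-formed.
(g) sonority 1-3-5-4: ill-formed.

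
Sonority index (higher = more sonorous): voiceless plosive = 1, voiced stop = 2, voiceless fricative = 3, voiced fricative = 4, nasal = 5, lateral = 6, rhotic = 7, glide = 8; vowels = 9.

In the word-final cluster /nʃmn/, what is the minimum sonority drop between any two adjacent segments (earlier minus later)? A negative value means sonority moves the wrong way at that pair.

/n/ — nasal, sonority 5.
/ʃ/ — voiceless fricative, sonority 3.
/m/ — nasal, sonority 5.
/n/ — nasal, sonority 5.
/n/→/ʃ/: change +2.
/ʃ/→/m/: change -2.
/m/→/n/: change +0.
Minimum = -2.

-2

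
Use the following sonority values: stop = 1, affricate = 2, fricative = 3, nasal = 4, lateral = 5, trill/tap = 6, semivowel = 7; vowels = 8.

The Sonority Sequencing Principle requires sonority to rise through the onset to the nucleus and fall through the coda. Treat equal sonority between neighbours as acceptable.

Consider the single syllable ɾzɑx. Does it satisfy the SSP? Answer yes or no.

no

Onset: /ɾ/ is a trill/tap (sonority 6), /z/ is a fricative (sonority 3); then the nucleus /ɑ/ (sonority 8).
Onset profile 6-3-8 — does not rise throughout.
Coda: /x/ is a fricative (sonority 3).
Coda profile 8-3 — falls from the nucleus.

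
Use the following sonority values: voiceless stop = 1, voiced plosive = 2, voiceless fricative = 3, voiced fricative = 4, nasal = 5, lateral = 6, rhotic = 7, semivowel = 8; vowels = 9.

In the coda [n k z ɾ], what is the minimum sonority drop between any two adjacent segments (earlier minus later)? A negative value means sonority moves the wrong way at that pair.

-3

/n/: nasal = 5.
/k/: voiceless stop = 1.
/z/: voiced fricative = 4.
/ɾ/: rhotic = 7.
/n/→/k/: change +4.
/k/→/z/: change -3.
/z/→/ɾ/: change -3.
Minimum = -3.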